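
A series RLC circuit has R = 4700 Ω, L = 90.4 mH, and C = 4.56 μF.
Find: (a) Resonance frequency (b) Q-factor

Step 1 — Resonance condition Im(Z)=0 gives ω₀ = 1/√(LC).
Step 2 — ω₀ = 1/√(0.0904·4.56e-06) = 1558 rad/s.
Step 3 — f₀ = ω₀/(2π) = 247.9 Hz.
Step 4 — Series Q: Q = ω₀L/R = 1558·0.0904/4700 = 0.02996.

(a) f₀ = 247.9 Hz  (b) Q = 0.02996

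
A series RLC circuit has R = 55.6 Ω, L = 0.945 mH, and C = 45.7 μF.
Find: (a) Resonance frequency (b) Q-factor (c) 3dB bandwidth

Step 1 — Resonance condition Im(Z)=0 gives ω₀ = 1/√(LC).
Step 2 — ω₀ = 1/√(0.000945·4.57e-05) = 4812 rad/s.
Step 3 — f₀ = ω₀/(2π) = 765.9 Hz.
Step 4 — Series Q: Q = ω₀L/R = 4812·0.000945/55.6 = 0.08179.
Step 5 — 3dB bandwidth: Δω = ω₀/Q = 5.884e+04 rad/s; BW = Δω/(2π) = 9364 Hz.

(a) f₀ = 765.9 Hz  (b) Q = 0.08179  (c) BW = 9364 Hz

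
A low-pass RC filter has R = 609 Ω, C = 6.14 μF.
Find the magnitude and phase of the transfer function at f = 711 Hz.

Step 1 — Angular frequency: ω = 2π·711 = 4467 rad/s.
Step 2 — Transfer function: H(jω) = 1/(1 + jωRC).
Step 3 — Denominator: 1 + jωRC = 1 + j·4467·609·6.14e-06 = 1 + j16.7.
Step 4 — H = 0.003571 - j0.05965.
Step 5 — Magnitude: |H| = 0.05976 (-24.5 dB); phase: φ = -86.6°.

|H| = 0.05976 (-24.5 dB), φ = -86.6°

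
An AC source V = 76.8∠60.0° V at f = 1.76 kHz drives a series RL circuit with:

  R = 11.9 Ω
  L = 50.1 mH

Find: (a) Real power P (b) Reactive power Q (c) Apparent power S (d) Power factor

Step 1 — Angular frequency: ω = 2π·f = 2π·1760 = 1.106e+04 rad/s.
Step 2 — Component impedances:
  R: Z = R = 11.9 Ω
  L: Z = jωL = j·1.106e+04·0.0501 = 0 + j554 Ω
Step 3 — Series combination: Z_total = R + L = 11.9 + j554 Ω = 554.2∠88.8° Ω.
Step 4 — Source phasor: V = 76.8∠60.0° V = 38.4 + j66.51 V.
Step 5 — Current: I = V / Z = 0.1215 - j0.0667 A = 0.1386∠-28.8° A.
Step 6 — Complex power: S = V·I* = 0.2286 + j10.64 VA.
Step 7 — Real power: P = Re(S) = 0.2286 W.
Step 8 — Reactive power: Q = Im(S) = 10.64 VAR.
Step 9 — Apparent power: |S| = 10.64 VA.
Step 10 — Power factor: PF = P/|S| = 0.02147 (lagging).

(a) P = 0.2286 W  (b) Q = 10.64 VAR  (c) S = 10.64 VA  (d) PF = 0.02147 (lagging)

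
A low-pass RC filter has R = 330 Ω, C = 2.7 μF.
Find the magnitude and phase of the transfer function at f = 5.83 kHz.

Step 1 — Angular frequency: ω = 2π·5830 = 3.663e+04 rad/s.
Step 2 — Transfer function: H(jω) = 1/(1 + jωRC).
Step 3 — Denominator: 1 + jωRC = 1 + j·3.663e+04·330·2.7e-06 = 1 + j32.64.
Step 4 — H = 0.0009379 - j0.03061.
Step 5 — Magnitude: |H| = 0.03062 (-30.3 dB); phase: φ = -88.2°.

|H| = 0.03062 (-30.3 dB), φ = -88.2°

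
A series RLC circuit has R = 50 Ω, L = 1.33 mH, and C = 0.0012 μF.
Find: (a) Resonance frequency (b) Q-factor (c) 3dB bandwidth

Step 1 — Resonance: ω₀ = 1/√(LC) = 1/√(0.00133·1.2e-09) = 7.916e+05 rad/s.
Step 2 — f₀ = ω₀/(2π) = 1.26e+05 Hz.
Step 3 — Series Q: Q = ω₀L/R = 7.916e+05·0.00133/50 = 21.06.
Step 4 — Bandwidth: Δω = ω₀/Q = 3.759e+04 rad/s; BW = Δω/(2π) = 5983 Hz.

(a) f₀ = 1.26e+05 Hz  (b) Q = 21.06  (c) BW = 5983 Hz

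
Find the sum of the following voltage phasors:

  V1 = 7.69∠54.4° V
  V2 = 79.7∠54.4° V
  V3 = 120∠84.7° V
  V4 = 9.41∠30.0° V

Step 1 — Convert each phasor to rectangular form:
  V1 = 7.69·(cos(54.4°) + j·sin(54.4°)) = 4.477 + j6.253 V
  V2 = 79.7·(cos(54.4°) + j·sin(54.4°)) = 46.4 + j64.8 V
  V3 = 120·(cos(84.7°) + j·sin(84.7°)) = 11.08 + j119.5 V
  V4 = 9.41·(cos(30.0°) + j·sin(30.0°)) = 8.149 + j4.705 V
Step 2 — Sum components: V_total = 70.11 + j195.2 V.
Step 3 — Convert to polar: |V_total| = 207.5 V, ∠V_total = 70.2°.

V_total = 207.5∠70.2° V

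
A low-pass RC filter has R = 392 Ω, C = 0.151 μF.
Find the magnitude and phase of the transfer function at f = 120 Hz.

Step 1 — Angular frequency: ω = 2π·120 = 754 rad/s.
Step 2 — Transfer function: H(jω) = 1/(1 + jωRC).
Step 3 — Denominator: 1 + jωRC = 1 + j·754·392·1.51e-07 = 1 + j0.04463.
Step 4 — H = 0.998 - j0.04454.
Step 5 — Magnitude: |H| = 0.999 (-0.0 dB); phase: φ = -2.6°.

|H| = 0.999 (-0.0 dB), φ = -2.6°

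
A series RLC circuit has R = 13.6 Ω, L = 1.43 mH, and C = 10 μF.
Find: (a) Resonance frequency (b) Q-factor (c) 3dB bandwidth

Step 1 — Resonance: ω₀ = 1/√(LC) = 1/√(0.00143·1e-05) = 8362 rad/s.
Step 2 — f₀ = ω₀/(2π) = 1331 Hz.
Step 3 — Series Q: Q = ω₀L/R = 8362·0.00143/13.6 = 0.8793.
Step 4 — Bandwidth: Δω = ω₀/Q = 9510 rad/s; BW = Δω/(2π) = 1514 Hz.

(a) f₀ = 1331 Hz  (b) Q = 0.8793  (c) BW = 1514 Hz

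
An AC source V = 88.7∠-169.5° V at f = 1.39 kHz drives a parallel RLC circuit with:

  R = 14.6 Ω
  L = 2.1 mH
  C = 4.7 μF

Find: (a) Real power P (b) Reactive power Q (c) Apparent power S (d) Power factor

Step 1 — Angular frequency: ω = 2π·f = 2π·1390 = 8734 rad/s.
Step 2 — Component impedances:
  R: Z = R = 14.6 Ω
  L: Z = jωL = j·8734·0.0021 = 0 + j18.34 Ω
  C: Z = 1/(jωC) = -j/(ω·C) = 0 - j24.36 Ω
Step 3 — Parallel combination: 1/Z_total = 1/R + 1/L + 1/C; Z_total = 14.06 + j2.765 Ω = 14.33∠11.1° Ω.
Step 4 — Source phasor: V = 88.7∠-169.5° V = -87.21 - j16.16 V.
Step 5 — Current: I = V / Z = -6.191 + j0.06814 A = 6.192∠179.4° A.
Step 6 — Complex power: S = V·I* = 538.9 + j106 VA.
Step 7 — Real power: P = Re(S) = 538.9 W.
Step 8 — Reactive power: Q = Im(S) = 106 VAR.
Step 9 — Apparent power: |S| = 549.2 VA.
Step 10 — Power factor: PF = P/|S| = 0.9812 (lagging).

(a) P = 538.9 W  (b) Q = 106 VAR  (c) S = 549.2 VA  (d) PF = 0.9812 (lagging)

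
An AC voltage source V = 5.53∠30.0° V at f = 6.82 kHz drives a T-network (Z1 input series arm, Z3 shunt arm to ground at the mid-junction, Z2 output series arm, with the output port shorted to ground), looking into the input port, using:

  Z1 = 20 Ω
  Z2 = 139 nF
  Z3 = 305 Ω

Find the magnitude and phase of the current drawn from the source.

Step 1 — Angular frequency: ω = 2π·f = 2π·6820 = 4.285e+04 rad/s.
Step 2 — Component impedances:
  Z1: Z = R = 20 Ω
  Z2: Z = 1/(jωC) = -j/(ω·C) = 0 - j167.9 Ω
  Z3: Z = R = 305 Ω
Step 3 — With the output port shorted to ground, the output series arm Z2 runs from the junction to ground; the shunt arm Z3 also runs from the junction to ground. They appear in parallel: Z3 || Z2 = 70.92 - j128.8 Ω.
Step 4 — Series with input arm Z1: Z_in = Z1 + (Z3 || Z2) = 90.92 - j128.8 Ω = 157.7∠-54.8° Ω.
Step 5 — Source phasor: V = 5.53∠30.0° V = 4.789 + j2.765 V.
Step 6 — Ohm's law: I = V / Z_total = (4.789 + j2.765) / (90.92 - j128.8) = 0.003184 + j0.03492 A.
Step 7 — Convert to polar: |I| = 0.03507 A, ∠I = 84.8°.

I = 0.03507∠84.8° A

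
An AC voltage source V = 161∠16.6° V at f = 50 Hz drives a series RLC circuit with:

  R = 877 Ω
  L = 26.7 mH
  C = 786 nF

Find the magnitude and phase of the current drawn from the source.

Step 1 — Angular frequency: ω = 2π·f = 2π·50 = 314.2 rad/s.
Step 2 — Component impedances:
  R: Z = R = 877 Ω
  L: Z = jωL = j·314.2·0.0267 = 0 + j8.388 Ω
  C: Z = 1/(jωC) = -j/(ω·C) = 0 - j4050 Ω
Step 3 — Series combination: Z_total = R + L + C = 877 - j4041 Ω = 4135∠-77.8° Ω.
Step 4 — Source phasor: V = 161∠16.6° V = 154.3 + j46 V.
Step 5 — Ohm's law: I = V / Z_total = (154.3 + j46) / (877 - j4041) = -0.002957 + j0.03882 A.
Step 6 — Convert to polar: |I| = 0.03893 A, ∠I = 94.4°.

I = 0.03893∠94.4° A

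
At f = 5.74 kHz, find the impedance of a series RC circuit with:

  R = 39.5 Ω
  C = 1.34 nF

Step 1 — Angular frequency: ω = 2π·f = 2π·5740 = 3.607e+04 rad/s.
Step 2 — Component impedances:
  R: Z = R = 39.5 Ω
  C: Z = 1/(jωC) = -j/(ω·C) = 0 - j2.069e+04 Ω
Step 3 — Series combination: Z_total = R + C = 39.5 - j2.069e+04 Ω = 2.069e+04∠-89.9° Ω.

Z = 39.5 - j2.069e+04 Ω = 2.069e+04∠-89.9° Ω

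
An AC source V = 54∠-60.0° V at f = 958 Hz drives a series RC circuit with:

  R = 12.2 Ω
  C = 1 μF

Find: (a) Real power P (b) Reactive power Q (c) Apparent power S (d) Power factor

Step 1 — Angular frequency: ω = 2π·f = 2π·958 = 6019 rad/s.
Step 2 — Component impedances:
  R: Z = R = 12.2 Ω
  C: Z = 1/(jωC) = -j/(ω·C) = 0 - j166.1 Ω
Step 3 — Series combination: Z_total = R + C = 12.2 - j166.1 Ω = 166.6∠-85.8° Ω.
Step 4 — Source phasor: V = 54∠-60.0° V = 27 - j46.77 V.
Step 5 — Current: I = V / Z = 0.2919 + j0.1411 A = 0.3242∠25.8° A.
Step 6 — Complex power: S = V·I* = 1.282 - j17.46 VA.
Step 7 — Real power: P = Re(S) = 1.282 W.
Step 8 — Reactive power: Q = Im(S) = -17.46 VAR.
Step 9 — Apparent power: |S| = 17.51 VA.
Step 10 — Power factor: PF = P/|S| = 0.07324 (leading).

(a) P = 1.282 W  (b) Q = -17.46 VAR  (c) S = 17.51 VA  (d) PF = 0.07324 (leading)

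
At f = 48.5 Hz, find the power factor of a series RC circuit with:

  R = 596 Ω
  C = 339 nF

Step 1 — Angular frequency: ω = 2π·f = 2π·48.5 = 304.7 rad/s.
Step 2 — Component impedances:
  R: Z = R = 596 Ω
  C: Z = 1/(jωC) = -j/(ω·C) = 0 - j9680 Ω
Step 3 — Series combination: Z_total = R + C = 596 - j9680 Ω = 9698∠-86.5° Ω.
Step 4 — Power factor: PF = cos(φ) = Re(Z)/|Z| = 596/9698.4 = 0.06145.
Step 5 — Type: Im(Z) = -9680 ⇒ leading (phase φ = -86.5°).

PF = 0.06145 (leading, φ = -86.5°)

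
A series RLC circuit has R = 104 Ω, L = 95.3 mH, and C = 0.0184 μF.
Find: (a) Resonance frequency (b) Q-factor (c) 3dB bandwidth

Step 1 — Resonance: ω₀ = 1/√(LC) = 1/√(0.0953·1.84e-08) = 2.388e+04 rad/s.
Step 2 — f₀ = ω₀/(2π) = 3801 Hz.
Step 3 — Series Q: Q = ω₀L/R = 2.388e+04·0.0953/104 = 21.88.
Step 4 — Bandwidth: Δω = ω₀/Q = 1091 rad/s; BW = Δω/(2π) = 173.7 Hz.

(a) f₀ = 3801 Hz  (b) Q = 21.88  (c) BW = 173.7 Hz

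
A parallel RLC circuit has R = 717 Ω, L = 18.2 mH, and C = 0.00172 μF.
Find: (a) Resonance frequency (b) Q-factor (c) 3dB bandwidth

Step 1 — Resonance: ω₀ = 1/√(LC) = 1/√(0.0182·1.72e-09) = 1.787e+05 rad/s.
Step 2 — f₀ = ω₀/(2π) = 2.845e+04 Hz.
Step 3 — Parallel Q: Q = R/(ω₀L) = 717/(1.787e+05·0.0182) = 0.2204.
Step 4 — Bandwidth: Δω = ω₀/Q = 8.109e+05 rad/s; BW = Δω/(2π) = 1.291e+05 Hz.

(a) f₀ = 2.845e+04 Hz  (b) Q = 0.2204  (c) BW = 1.291e+05 Hz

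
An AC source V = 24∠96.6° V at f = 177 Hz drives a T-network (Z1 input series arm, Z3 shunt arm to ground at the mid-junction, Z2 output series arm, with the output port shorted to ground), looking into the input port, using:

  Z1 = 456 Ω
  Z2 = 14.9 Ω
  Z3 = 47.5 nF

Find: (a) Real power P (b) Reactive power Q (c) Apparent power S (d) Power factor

Step 1 — Angular frequency: ω = 2π·f = 2π·177 = 1112 rad/s.
Step 2 — Component impedances:
  Z1: Z = R = 456 Ω
  Z2: Z = R = 14.9 Ω
  Z3: Z = 1/(jωC) = -j/(ω·C) = 0 - j1.893e+04 Ω
Step 3 — With the output port shorted to ground, the output series arm Z2 runs from the junction to ground; the shunt arm Z3 also runs from the junction to ground. They appear in parallel: Z3 || Z2 = 14.9 - j0.01173 Ω.
Step 4 — Series with input arm Z1: Z_in = Z1 + (Z3 || Z2) = 470.9 - j0.01173 Ω = 470.9∠-0.0° Ω.
Step 5 — Source phasor: V = 24∠96.6° V = -2.758 + j23.84 V.
Step 6 — Current: I = V / Z = -0.005859 + j0.05063 A = 0.05097∠96.6° A.
Step 7 — Complex power: S = V·I* = 1.223 - j3.046e-05 VA.
Step 8 — Real power: P = Re(S) = 1.223 W.
Step 9 — Reactive power: Q = Im(S) = -3.046e-05 VAR.
Step 10 — Apparent power: |S| = 1.223 VA.
Step 11 — Power factor: PF = P/|S| = 1 (leading).

(a) P = 1.223 W  (b) Q = -3.046e-05 VAR  (c) S = 1.223 VA  (d) PF = 1 (leading)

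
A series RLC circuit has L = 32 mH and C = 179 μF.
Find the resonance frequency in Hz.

Step 1 — Resonance condition Im(Z)=0 gives ω₀ = 1/√(LC).
Step 2 — ω₀ = 1/√(0.032·0.000179) = 417.8 rad/s.
Step 3 — f₀ = ω₀/(2π) = 66.5 Hz.

f₀ = 66.5 Hz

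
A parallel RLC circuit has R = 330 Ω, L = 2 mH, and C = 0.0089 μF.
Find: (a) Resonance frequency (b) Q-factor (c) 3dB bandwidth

Step 1 — Resonance: ω₀ = 1/√(LC) = 1/√(0.002·8.9e-09) = 2.37e+05 rad/s.
Step 2 — f₀ = ω₀/(2π) = 3.772e+04 Hz.
Step 3 — Parallel Q: Q = R/(ω₀L) = 330/(2.37e+05·0.002) = 0.6961.
Step 4 — Bandwidth: Δω = ω₀/Q = 3.405e+05 rad/s; BW = Δω/(2π) = 5.419e+04 Hz.

(a) f₀ = 3.772e+04 Hz  (b) Q = 0.6961  (c) BW = 5.419e+04 Hz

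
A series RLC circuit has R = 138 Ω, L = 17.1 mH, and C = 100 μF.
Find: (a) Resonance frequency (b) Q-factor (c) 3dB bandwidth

Step 1 — Resonance condition Im(Z)=0 gives ω₀ = 1/√(LC).
Step 2 — ω₀ = 1/√(0.0171·0.0001) = 764.7 rad/s.
Step 3 — f₀ = ω₀/(2π) = 121.7 Hz.
Step 4 — Series Q: Q = ω₀L/R = 764.7·0.0171/138 = 0.09476.
Step 5 — 3dB bandwidth: Δω = ω₀/Q = 8070 rad/s; BW = Δω/(2π) = 1284 Hz.

(a) f₀ = 121.7 Hz  (b) Q = 0.09476  (c) BW = 1284 Hz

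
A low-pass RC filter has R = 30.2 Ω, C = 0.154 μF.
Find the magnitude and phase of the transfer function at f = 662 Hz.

Step 1 — Angular frequency: ω = 2π·662 = 4159 rad/s.
Step 2 — Transfer function: H(jω) = 1/(1 + jωRC).
Step 3 — Denominator: 1 + jωRC = 1 + j·4159·30.2·1.54e-07 = 1 + j0.01934.
Step 4 — H = 0.9996 - j0.01934.
Step 5 — Magnitude: |H| = 0.9998 (-0.0 dB); phase: φ = -1.1°.

|H| = 0.9998 (-0.0 dB), φ = -1.1°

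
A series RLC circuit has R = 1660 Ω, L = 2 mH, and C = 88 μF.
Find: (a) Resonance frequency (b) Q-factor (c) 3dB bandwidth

Step 1 — Resonance: ω₀ = 1/√(LC) = 1/√(0.002·8.8e-05) = 2384 rad/s.
Step 2 — f₀ = ω₀/(2π) = 379.4 Hz.
Step 3 — Series Q: Q = ω₀L/R = 2384·0.002/1660 = 0.002872.
Step 4 — Bandwidth: Δω = ω₀/Q = 8.3e+05 rad/s; BW = Δω/(2π) = 1.321e+05 Hz.

(a) f₀ = 379.4 Hz  (b) Q = 0.002872  (c) BW = 1.321e+05 Hz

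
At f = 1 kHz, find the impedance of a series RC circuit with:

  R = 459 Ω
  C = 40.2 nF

Step 1 — Angular frequency: ω = 2π·f = 2π·1000 = 6283 rad/s.
Step 2 — Component impedances:
  R: Z = R = 459 Ω
  C: Z = 1/(jωC) = -j/(ω·C) = 0 - j3959 Ω
Step 3 — Series combination: Z_total = R + C = 459 - j3959 Ω = 3986∠-83.4° Ω.

Z = 459 - j3959 Ω = 3986∠-83.4° Ω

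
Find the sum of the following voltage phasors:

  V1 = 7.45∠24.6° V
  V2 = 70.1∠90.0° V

Step 1 — Convert each phasor to rectangular form:
  V1 = 7.45·(cos(24.6°) + j·sin(24.6°)) = 6.774 + j3.101 V
  V2 = 70.1·(cos(90.0°) + j·sin(90.0°)) = 0 + j70.1 V
Step 2 — Sum components: V_total = 6.774 + j73.2 V.
Step 3 — Convert to polar: |V_total| = 73.51 V, ∠V_total = 84.7°.

V_total = 73.51∠84.7° V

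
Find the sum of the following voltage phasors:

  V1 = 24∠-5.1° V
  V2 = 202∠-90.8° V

Step 1 — Convert each phasor to rectangular form:
  V1 = 24·(cos(-5.1°) + j·sin(-5.1°)) = 23.9 - j2.133 V
  V2 = 202·(cos(-90.8°) + j·sin(-90.8°)) = -2.82 - j202 V
Step 2 — Sum components: V_total = 21.08 - j204.1 V.
Step 3 — Convert to polar: |V_total| = 205.2 V, ∠V_total = -84.1°.

V_total = 205.2∠-84.1° V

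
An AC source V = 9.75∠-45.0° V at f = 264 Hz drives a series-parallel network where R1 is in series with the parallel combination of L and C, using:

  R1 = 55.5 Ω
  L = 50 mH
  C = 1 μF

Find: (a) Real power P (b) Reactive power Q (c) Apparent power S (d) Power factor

Step 1 — Angular frequency: ω = 2π·f = 2π·264 = 1659 rad/s.
Step 2 — Component impedances:
  R1: Z = R = 55.5 Ω
  L: Z = jωL = j·1659·0.05 = 0 + j82.94 Ω
  C: Z = 1/(jωC) = -j/(ω·C) = 0 - j602.9 Ω
Step 3 — Parallel branch: L || C = 1/(1/L + 1/C) = 0 + j96.17 Ω.
Step 4 — Series with R1: Z_total = R1 + (L || C) = 55.5 + j96.17 Ω = 111∠60.0° Ω.
Step 5 — Source phasor: V = 9.75∠-45.0° V = 6.894 - j6.894 V.
Step 6 — Current: I = V / Z = -0.02274 - j0.08481 A = 0.08781∠-105.0° A.
Step 7 — Complex power: S = V·I* = 0.4279 + j0.7415 VA.
Step 8 — Real power: P = Re(S) = 0.4279 W.
Step 9 — Reactive power: Q = Im(S) = 0.7415 VAR.
Step 10 — Apparent power: |S| = 0.8562 VA.
Step 11 — Power factor: PF = P/|S| = 0.4998 (lagging).

(a) P = 0.4279 W  (b) Q = 0.7415 VAR  (c) S = 0.8562 VA  (d) PF = 0.4998 (lagging)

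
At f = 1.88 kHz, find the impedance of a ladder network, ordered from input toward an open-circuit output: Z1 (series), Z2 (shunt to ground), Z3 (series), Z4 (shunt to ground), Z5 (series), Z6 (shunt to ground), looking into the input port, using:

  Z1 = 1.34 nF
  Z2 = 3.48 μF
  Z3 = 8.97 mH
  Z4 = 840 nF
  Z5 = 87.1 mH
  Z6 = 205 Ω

Step 1 — Angular frequency: ω = 2π·f = 2π·1880 = 1.181e+04 rad/s.
Step 2 — Component impedances:
  Z1: Z = 1/(jωC) = -j/(ω·C) = 0 - j6.318e+04 Ω
  Z2: Z = 1/(jωC) = -j/(ω·C) = 0 - j24.33 Ω
  Z3: Z = jωL = j·1.181e+04·0.00897 = 0 + j106 Ω
  Z4: Z = 1/(jωC) = -j/(ω·C) = 0 - j100.8 Ω
  Z5: Z = jωL = j·1.181e+04·0.0871 = 0 + j1029 Ω
  Z6: Z = R = 205 Ω
Step 3 — Ladder network (open output): work backward from the far end, alternating series and parallel combinations. Z_in = 1.549 - j6.318e+04 Ω = 6.318e+04∠-90.0° Ω.

Z = 1.549 - j6.318e+04 Ω = 6.318e+04∠-90.0° Ω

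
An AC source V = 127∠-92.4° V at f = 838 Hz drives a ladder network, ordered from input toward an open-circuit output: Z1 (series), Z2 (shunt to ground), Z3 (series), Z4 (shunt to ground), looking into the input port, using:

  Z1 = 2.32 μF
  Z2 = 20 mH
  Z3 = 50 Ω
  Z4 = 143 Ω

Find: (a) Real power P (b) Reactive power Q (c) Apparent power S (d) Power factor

Step 1 — Angular frequency: ω = 2π·f = 2π·838 = 5265 rad/s.
Step 2 — Component impedances:
  Z1: Z = 1/(jωC) = -j/(ω·C) = 0 - j81.86 Ω
  Z2: Z = jωL = j·5265·0.02 = 0 + j105.3 Ω
  Z3: Z = R = 50 Ω
  Z4: Z = R = 143 Ω
Step 3 — Ladder network (open output): work backward from the far end, alternating series and parallel combinations. Z_in = 44.28 - j0.7154 Ω = 44.28∠-0.9° Ω.
Step 4 — Source phasor: V = 127∠-92.4° V = -5.318 - j126.9 V.
Step 5 — Current: I = V / Z = -0.07379 - j2.867 A = 2.868∠-91.5° A.
Step 6 — Complex power: S = V·I* = 364.2 - j5.884 VA.
Step 7 — Real power: P = Re(S) = 364.2 W.
Step 8 — Reactive power: Q = Im(S) = -5.884 VAR.
Step 9 — Apparent power: |S| = 364.2 VA.
Step 10 — Power factor: PF = P/|S| = 0.9999 (leading).

(a) P = 364.2 W  (b) Q = -5.884 VAR  (c) S = 364.2 VA  (d) PF = 0.9999 (leading)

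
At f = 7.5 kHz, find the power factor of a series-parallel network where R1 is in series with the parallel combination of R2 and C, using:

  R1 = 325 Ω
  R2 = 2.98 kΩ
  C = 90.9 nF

Step 1 — Angular frequency: ω = 2π·f = 2π·7500 = 4.712e+04 rad/s.
Step 2 — Component impedances:
  R1: Z = R = 325 Ω
  R2: Z = R = 2980 Ω
  C: Z = 1/(jωC) = -j/(ω·C) = 0 - j233.5 Ω
Step 3 — Parallel branch: R2 || C = 1/(1/R2 + 1/C) = 18.18 - j232 Ω.
Step 4 — Series with R1: Z_total = R1 + (R2 || C) = 343.2 - j232 Ω = 414.3∠-34.1° Ω.
Step 5 — Power factor: PF = cos(φ) = Re(Z)/|Z| = 343.2/414.3 = 0.8284.
Step 6 — Type: Im(Z) = -232 ⇒ leading (phase φ = -34.1°).

PF = 0.8284 (leading, φ = -34.1°)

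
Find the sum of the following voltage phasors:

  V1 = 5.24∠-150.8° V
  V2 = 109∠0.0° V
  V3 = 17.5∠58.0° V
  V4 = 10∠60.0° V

Step 1 — Convert each phasor to rectangular form:
  V1 = 5.24·(cos(-150.8°) + j·sin(-150.8°)) = -4.574 - j2.556 V
  V2 = 109·(cos(0.0°) + j·sin(0.0°)) = 109 V
  V3 = 17.5·(cos(58.0°) + j·sin(58.0°)) = 9.274 + j14.84 V
  V4 = 10·(cos(60.0°) + j·sin(60.0°)) = 5 + j8.66 V
Step 2 — Sum components: V_total = 118.7 + j20.94 V.
Step 3 — Convert to polar: |V_total| = 120.5 V, ∠V_total = 10.0°.

V_total = 120.5∠10.0° V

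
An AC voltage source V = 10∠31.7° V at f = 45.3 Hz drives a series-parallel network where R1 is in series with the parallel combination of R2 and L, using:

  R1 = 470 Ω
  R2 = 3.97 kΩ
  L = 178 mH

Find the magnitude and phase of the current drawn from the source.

Step 1 — Angular frequency: ω = 2π·f = 2π·45.3 = 284.6 rad/s.
Step 2 — Component impedances:
  R1: Z = R = 470 Ω
  R2: Z = R = 3970 Ω
  L: Z = jωL = j·284.6·0.178 = 0 + j50.66 Ω
Step 3 — Parallel branch: R2 || L = 1/(1/R2 + 1/L) = 0.6464 + j50.66 Ω.
Step 4 — Series with R1: Z_total = R1 + (R2 || L) = 470.6 + j50.66 Ω = 473.4∠6.1° Ω.
Step 5 — Source phasor: V = 10∠31.7° V = 8.508 + j5.255 V.
Step 6 — Ohm's law: I = V / Z_total = (8.508 + j5.255) / (470.6 + j50.66) = 0.01906 + j0.009114 A.
Step 7 — Convert to polar: |I| = 0.02113 A, ∠I = 25.6°.

I = 0.02113∠25.6° A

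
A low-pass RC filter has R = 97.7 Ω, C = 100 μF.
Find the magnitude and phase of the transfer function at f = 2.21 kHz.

Step 1 — Angular frequency: ω = 2π·2210 = 1.389e+04 rad/s.
Step 2 — Transfer function: H(jω) = 1/(1 + jωRC).
Step 3 — Denominator: 1 + jωRC = 1 + j·1.389e+04·97.7·0.0001 = 1 + j135.7.
Step 4 — H = 5.433e-05 - j0.007371.
Step 5 — Magnitude: |H| = 0.007371 (-42.6 dB); phase: φ = -89.6°.

|H| = 0.007371 (-42.6 dB), φ = -89.6°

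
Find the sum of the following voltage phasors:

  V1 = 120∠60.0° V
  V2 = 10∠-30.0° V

Step 1 — Convert each phasor to rectangular form:
  V1 = 120·(cos(60.0°) + j·sin(60.0°)) = 60 + j103.9 V
  V2 = 10·(cos(-30.0°) + j·sin(-30.0°)) = 8.66 - j5 V
Step 2 — Sum components: V_total = 68.66 + j98.92 V.
Step 3 — Convert to polar: |V_total| = 120.4 V, ∠V_total = 55.2°.

V_total = 120.4∠55.2° V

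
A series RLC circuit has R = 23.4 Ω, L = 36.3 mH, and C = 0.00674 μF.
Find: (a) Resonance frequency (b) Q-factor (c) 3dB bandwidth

Step 1 — Resonance: ω₀ = 1/√(LC) = 1/√(0.0363·6.74e-09) = 6.393e+04 rad/s.
Step 2 — f₀ = ω₀/(2π) = 1.018e+04 Hz.
Step 3 — Series Q: Q = ω₀L/R = 6.393e+04·0.0363/23.4 = 99.18.
Step 4 — Bandwidth: Δω = ω₀/Q = 644.6 rad/s; BW = Δω/(2π) = 102.6 Hz.

(a) f₀ = 1.018e+04 Hz  (b) Q = 99.18  (c) BW = 102.6 Hz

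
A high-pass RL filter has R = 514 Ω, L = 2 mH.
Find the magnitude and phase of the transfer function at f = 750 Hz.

Step 1 — Angular frequency: ω = 2π·750 = 4712 rad/s.
Step 2 — Transfer function: H(jω) = jωL/(R + jωL).
Step 3 — Numerator jωL = j·9.425; denominator R + jωL = 514 + j9.425.
Step 4 — H = 0.0003361 + j0.01833.
Step 5 — Magnitude: |H| = 0.01833 (-34.7 dB); phase: φ = 88.9°.

|H| = 0.01833 (-34.7 dB), φ = 88.9°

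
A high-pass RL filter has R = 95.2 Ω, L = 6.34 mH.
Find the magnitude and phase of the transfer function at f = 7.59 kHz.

Step 1 — Angular frequency: ω = 2π·7590 = 4.769e+04 rad/s.
Step 2 — Transfer function: H(jω) = jωL/(R + jωL).
Step 3 — Numerator jωL = j·302.4; denominator R + jωL = 95.2 + j302.4.
Step 4 — H = 0.9098 + j0.2865.
Step 5 — Magnitude: |H| = 0.9538 (-0.4 dB); phase: φ = 17.5°.

|H| = 0.9538 (-0.4 dB), φ = 17.5°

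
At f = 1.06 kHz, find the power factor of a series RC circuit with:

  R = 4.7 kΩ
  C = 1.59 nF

Step 1 — Angular frequency: ω = 2π·f = 2π·1060 = 6660 rad/s.
Step 2 — Component impedances:
  R: Z = R = 4700 Ω
  C: Z = 1/(jωC) = -j/(ω·C) = 0 - j9.443e+04 Ω
Step 3 — Series combination: Z_total = R + C = 4700 - j9.443e+04 Ω = 9.455e+04∠-87.2° Ω.
Step 4 — Power factor: PF = cos(φ) = Re(Z)/|Z| = 4700/9.455e+04 = 0.04971.
Step 5 — Type: Im(Z) = -9.443e+04 ⇒ leading (phase φ = -87.2°).

PF = 0.04971 (leading, φ = -87.2°)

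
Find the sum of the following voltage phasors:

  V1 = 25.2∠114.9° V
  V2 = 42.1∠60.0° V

Step 1 — Convert each phasor to rectangular form:
  V1 = 25.2·(cos(114.9°) + j·sin(114.9°)) = -10.61 + j22.86 V
  V2 = 42.1·(cos(60.0°) + j·sin(60.0°)) = 21.05 + j36.46 V
Step 2 — Sum components: V_total = 10.44 + j59.32 V.
Step 3 — Convert to polar: |V_total| = 60.23 V, ∠V_total = 80.0°.

V_total = 60.23∠80.0° V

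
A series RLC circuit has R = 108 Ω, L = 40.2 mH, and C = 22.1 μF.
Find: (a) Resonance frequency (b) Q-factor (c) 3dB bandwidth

Step 1 — Resonance: ω₀ = 1/√(LC) = 1/√(0.0402·2.21e-05) = 1061 rad/s.
Step 2 — f₀ = ω₀/(2π) = 168.9 Hz.
Step 3 — Series Q: Q = ω₀L/R = 1061·0.0402/108 = 0.3949.
Step 4 — Bandwidth: Δω = ω₀/Q = 2687 rad/s; BW = Δω/(2π) = 427.6 Hz.

(a) f₀ = 168.9 Hz  (b) Q = 0.3949  (c) BW = 427.6 Hz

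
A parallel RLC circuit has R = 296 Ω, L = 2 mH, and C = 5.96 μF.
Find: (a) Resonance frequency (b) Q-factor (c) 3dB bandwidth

Step 1 — Resonance: ω₀ = 1/√(LC) = 1/√(0.002·5.96e-06) = 9159 rad/s.
Step 2 — f₀ = ω₀/(2π) = 1458 Hz.
Step 3 — Parallel Q: Q = R/(ω₀L) = 296/(9159·0.002) = 16.16.
Step 4 — Bandwidth: Δω = ω₀/Q = 566.8 rad/s; BW = Δω/(2π) = 90.22 Hz.

(a) f₀ = 1458 Hz  (b) Q = 16.16  (c) BW = 90.22 Hz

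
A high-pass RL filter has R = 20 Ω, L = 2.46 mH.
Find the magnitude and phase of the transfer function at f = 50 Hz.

Step 1 — Angular frequency: ω = 2π·50 = 314.2 rad/s.
Step 2 — Transfer function: H(jω) = jωL/(R + jωL).
Step 3 — Numerator jωL = j·0.7728; denominator R + jωL = 20 + j0.7728.
Step 4 — H = 0.001491 + j0.03858.
Step 5 — Magnitude: |H| = 0.03861 (-28.3 dB); phase: φ = 87.8°.

|H| = 0.03861 (-28.3 dB), φ = 87.8°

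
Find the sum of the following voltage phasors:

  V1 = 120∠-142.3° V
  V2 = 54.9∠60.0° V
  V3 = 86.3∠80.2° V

Step 1 — Convert each phasor to rectangular form:
  V1 = 120·(cos(-142.3°) + j·sin(-142.3°)) = -94.95 - j73.38 V
  V2 = 54.9·(cos(60.0°) + j·sin(60.0°)) = 27.45 + j47.54 V
  V3 = 86.3·(cos(80.2°) + j·sin(80.2°)) = 14.69 + j85.04 V
Step 2 — Sum components: V_total = -52.81 + j59.2 V.
Step 3 — Convert to polar: |V_total| = 79.33 V, ∠V_total = 131.7°.

V_total = 79.33∠131.7° V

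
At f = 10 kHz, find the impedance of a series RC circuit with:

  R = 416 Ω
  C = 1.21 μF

Step 1 — Angular frequency: ω = 2π·f = 2π·1e+04 = 6.283e+04 rad/s.
Step 2 — Component impedances:
  R: Z = R = 416 Ω
  C: Z = 1/(jωC) = -j/(ω·C) = 0 - j13.15 Ω
Step 3 — Series combination: Z_total = R + C = 416 - j13.15 Ω = 416.2∠-1.8° Ω.

Z = 416 - j13.15 Ω = 416.2∠-1.8° Ω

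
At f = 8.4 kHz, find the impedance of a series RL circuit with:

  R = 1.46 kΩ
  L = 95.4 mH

Step 1 — Angular frequency: ω = 2π·f = 2π·8400 = 5.278e+04 rad/s.
Step 2 — Component impedances:
  R: Z = R = 1460 Ω
  L: Z = jωL = j·5.278e+04·0.0954 = 0 + j5035 Ω
Step 3 — Series combination: Z_total = R + L = 1460 + j5035 Ω = 5242∠73.8° Ω.

Z = 1460 + j5035 Ω = 5242∠73.8° Ω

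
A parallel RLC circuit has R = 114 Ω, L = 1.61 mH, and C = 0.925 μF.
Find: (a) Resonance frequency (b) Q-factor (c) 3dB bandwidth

Step 1 — Resonance: ω₀ = 1/√(LC) = 1/√(0.00161·9.25e-07) = 2.591e+04 rad/s.
Step 2 — f₀ = ω₀/(2π) = 4124 Hz.
Step 3 — Parallel Q: Q = R/(ω₀L) = 114/(2.591e+04·0.00161) = 2.733.
Step 4 — Bandwidth: Δω = ω₀/Q = 9483 rad/s; BW = Δω/(2π) = 1509 Hz.

(a) f₀ = 4124 Hz  (b) Q = 2.733  (c) BW = 1509 Hz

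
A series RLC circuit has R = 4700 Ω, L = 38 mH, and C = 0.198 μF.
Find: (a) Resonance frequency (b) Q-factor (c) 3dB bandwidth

Step 1 — Resonance condition Im(Z)=0 gives ω₀ = 1/√(LC).
Step 2 — ω₀ = 1/√(0.038·1.98e-07) = 1.153e+04 rad/s.
Step 3 — f₀ = ω₀/(2π) = 1835 Hz.
Step 4 — Series Q: Q = ω₀L/R = 1.153e+04·0.038/4700 = 0.09321.
Step 5 — 3dB bandwidth: Δω = ω₀/Q = 1.237e+05 rad/s; BW = Δω/(2π) = 1.968e+04 Hz.

(a) f₀ = 1835 Hz  (b) Q = 0.09321  (c) BW = 1.968e+04 Hz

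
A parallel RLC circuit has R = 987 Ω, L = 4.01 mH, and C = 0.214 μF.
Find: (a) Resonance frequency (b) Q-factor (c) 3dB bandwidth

Step 1 — Resonance: ω₀ = 1/√(LC) = 1/√(0.00401·2.14e-07) = 3.414e+04 rad/s.
Step 2 — f₀ = ω₀/(2π) = 5433 Hz.
Step 3 — Parallel Q: Q = R/(ω₀L) = 987/(3.414e+04·0.00401) = 7.21.
Step 4 — Bandwidth: Δω = ω₀/Q = 4734 rad/s; BW = Δω/(2π) = 753.5 Hz.

(a) f₀ = 5433 Hz  (b) Q = 7.21  (c) BW = 753.5 Hz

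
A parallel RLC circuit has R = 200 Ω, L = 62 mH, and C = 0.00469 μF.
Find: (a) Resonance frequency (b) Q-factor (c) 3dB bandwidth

Step 1 — Resonance: ω₀ = 1/√(LC) = 1/√(0.062·4.69e-09) = 5.864e+04 rad/s.
Step 2 — f₀ = ω₀/(2π) = 9333 Hz.
Step 3 — Parallel Q: Q = R/(ω₀L) = 200/(5.864e+04·0.062) = 0.05501.
Step 4 — Bandwidth: Δω = ω₀/Q = 1.066e+06 rad/s; BW = Δω/(2π) = 1.697e+05 Hz.

(a) f₀ = 9333 Hz  (b) Q = 0.05501  (c) BW = 1.697e+05 Hz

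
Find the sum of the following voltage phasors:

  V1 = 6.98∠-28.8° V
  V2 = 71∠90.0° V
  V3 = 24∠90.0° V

Step 1 — Convert each phasor to rectangular form:
  V1 = 6.98·(cos(-28.8°) + j·sin(-28.8°)) = 6.117 - j3.363 V
  V2 = 71·(cos(90.0°) + j·sin(90.0°)) = 0 + j71 V
  V3 = 24·(cos(90.0°) + j·sin(90.0°)) = 0 + j24 V
Step 2 — Sum components: V_total = 6.117 + j91.64 V.
Step 3 — Convert to polar: |V_total| = 91.84 V, ∠V_total = 86.2°.

V_total = 91.84∠86.2° V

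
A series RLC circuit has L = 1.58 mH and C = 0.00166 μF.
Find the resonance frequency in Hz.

Step 1 — Resonance condition Im(Z)=0 gives ω₀ = 1/√(LC).
Step 2 — ω₀ = 1/√(0.00158·1.66e-09) = 6.175e+05 rad/s.
Step 3 — f₀ = ω₀/(2π) = 9.827e+04 Hz.

f₀ = 9.827e+04 Hz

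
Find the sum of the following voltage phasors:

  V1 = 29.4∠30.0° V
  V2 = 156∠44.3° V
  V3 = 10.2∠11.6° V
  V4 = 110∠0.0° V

Step 1 — Convert each phasor to rectangular form:
  V1 = 29.4·(cos(30.0°) + j·sin(30.0°)) = 25.46 + j14.7 V
  V2 = 156·(cos(44.3°) + j·sin(44.3°)) = 111.6 + j109 V
  V3 = 10.2·(cos(11.6°) + j·sin(11.6°)) = 9.992 + j2.051 V
  V4 = 110·(cos(0.0°) + j·sin(0.0°)) = 110 V
Step 2 — Sum components: V_total = 257.1 + j125.7 V.
Step 3 — Convert to polar: |V_total| = 286.2 V, ∠V_total = 26.1°.

V_total = 286.2∠26.1° V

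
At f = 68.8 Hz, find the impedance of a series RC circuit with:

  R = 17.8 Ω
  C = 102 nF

Step 1 — Angular frequency: ω = 2π·f = 2π·68.8 = 432.3 rad/s.
Step 2 — Component impedances:
  R: Z = R = 17.8 Ω
  C: Z = 1/(jωC) = -j/(ω·C) = 0 - j2.268e+04 Ω
Step 3 — Series combination: Z_total = R + C = 17.8 - j2.268e+04 Ω = 2.268e+04∠-90.0° Ω.

Z = 17.8 - j2.268e+04 Ω = 2.268e+04∠-90.0° Ω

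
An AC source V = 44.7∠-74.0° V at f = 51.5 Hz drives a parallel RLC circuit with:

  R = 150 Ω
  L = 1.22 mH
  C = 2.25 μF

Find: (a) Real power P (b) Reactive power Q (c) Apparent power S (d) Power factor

Step 1 — Angular frequency: ω = 2π·f = 2π·51.5 = 323.6 rad/s.
Step 2 — Component impedances:
  R: Z = R = 150 Ω
  L: Z = jωL = j·323.6·0.00122 = 0 + j0.3948 Ω
  C: Z = 1/(jωC) = -j/(ω·C) = 0 - j1374 Ω
Step 3 — Parallel combination: 1/Z_total = 1/R + 1/L + 1/C; Z_total = 0.00104 + j0.3949 Ω = 0.3949∠89.8° Ω.
Step 4 — Source phasor: V = 44.7∠-74.0° V = 12.32 - j42.97 V.
Step 5 — Current: I = V / Z = -108.7 - j31.49 A = 113.2∠-163.8° A.
Step 6 — Complex power: S = V·I* = 13.32 + j5060 VA.
Step 7 — Real power: P = Re(S) = 13.32 W.
Step 8 — Reactive power: Q = Im(S) = 5060 VAR.
Step 9 — Apparent power: |S| = 5060 VA.
Step 10 — Power factor: PF = P/|S| = 0.002633 (lagging).

(a) P = 13.32 W  (b) Q = 5060 VAR  (c) S = 5060 VA  (d) PF = 0.002633 (lagging)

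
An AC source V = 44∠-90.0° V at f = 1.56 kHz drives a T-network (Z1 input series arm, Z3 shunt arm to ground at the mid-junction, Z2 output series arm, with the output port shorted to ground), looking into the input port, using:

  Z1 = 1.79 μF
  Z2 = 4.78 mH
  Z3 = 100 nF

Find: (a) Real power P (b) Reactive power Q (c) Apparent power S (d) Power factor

Step 1 — Angular frequency: ω = 2π·f = 2π·1560 = 9802 rad/s.
Step 2 — Component impedances:
  Z1: Z = 1/(jωC) = -j/(ω·C) = 0 - j57 Ω
  Z2: Z = jωL = j·9802·0.00478 = 0 + j46.85 Ω
  Z3: Z = 1/(jωC) = -j/(ω·C) = 0 - j1020 Ω
Step 3 — With the output port shorted to ground, the output series arm Z2 runs from the junction to ground; the shunt arm Z3 also runs from the junction to ground. They appear in parallel: Z3 || Z2 = 0 + j49.11 Ω.
Step 4 — Series with input arm Z1: Z_in = Z1 + (Z3 || Z2) = 0 - j7.888 Ω = 7.888∠-90.0° Ω.
Step 5 — Source phasor: V = 44∠-90.0° V = 0 - j44 V.
Step 6 — Current: I = V / Z = 5.578 A = 5.578∠0.0° A.
Step 7 — Complex power: S = V·I* = 0 - j245.4 VA.
Step 8 — Real power: P = Re(S) = 0 W.
Step 9 — Reactive power: Q = Im(S) = -245.4 VAR.
Step 10 — Apparent power: |S| = 245.4 VA.
Step 11 — Power factor: PF = P/|S| = 0 (leading).

(a) P = 0 W  (b) Q = -245.4 VAR  (c) S = 245.4 VA  (d) PF = 0 (leading)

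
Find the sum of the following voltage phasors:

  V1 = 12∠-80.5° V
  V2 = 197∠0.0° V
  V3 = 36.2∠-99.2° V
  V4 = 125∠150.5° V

Step 1 — Convert each phasor to rectangular form:
  V1 = 12·(cos(-80.5°) + j·sin(-80.5°)) = 1.981 - j11.84 V
  V2 = 197·(cos(0.0°) + j·sin(0.0°)) = 197 V
  V3 = 36.2·(cos(-99.2°) + j·sin(-99.2°)) = -5.788 - j35.73 V
  V4 = 125·(cos(150.5°) + j·sin(150.5°)) = -108.8 + j61.55 V
Step 2 — Sum components: V_total = 84.4 + j13.98 V.
Step 3 — Convert to polar: |V_total| = 85.55 V, ∠V_total = 9.4°.

V_total = 85.55∠9.4° V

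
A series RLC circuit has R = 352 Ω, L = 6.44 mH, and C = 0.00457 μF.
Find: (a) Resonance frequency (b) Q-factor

Step 1 — Resonance condition Im(Z)=0 gives ω₀ = 1/√(LC).
Step 2 — ω₀ = 1/√(0.00644·4.57e-09) = 1.843e+05 rad/s.
Step 3 — f₀ = ω₀/(2π) = 2.934e+04 Hz.
Step 4 — Series Q: Q = ω₀L/R = 1.843e+05·0.00644/352 = 3.372.

(a) f₀ = 2.934e+04 Hz  (b) Q = 3.372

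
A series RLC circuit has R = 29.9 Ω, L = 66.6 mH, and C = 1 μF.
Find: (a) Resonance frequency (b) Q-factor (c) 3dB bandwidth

Step 1 — Resonance condition Im(Z)=0 gives ω₀ = 1/√(LC).
Step 2 — ω₀ = 1/√(0.0666·1e-06) = 3875 rad/s.
Step 3 — f₀ = ω₀/(2π) = 616.7 Hz.
Step 4 — Series Q: Q = ω₀L/R = 3875·0.0666/29.9 = 8.631.
Step 5 — 3dB bandwidth: Δω = ω₀/Q = 448.9 rad/s; BW = Δω/(2π) = 71.45 Hz.

(a) f₀ = 616.7 Hz  (b) Q = 8.631  (c) BW = 71.45 Hz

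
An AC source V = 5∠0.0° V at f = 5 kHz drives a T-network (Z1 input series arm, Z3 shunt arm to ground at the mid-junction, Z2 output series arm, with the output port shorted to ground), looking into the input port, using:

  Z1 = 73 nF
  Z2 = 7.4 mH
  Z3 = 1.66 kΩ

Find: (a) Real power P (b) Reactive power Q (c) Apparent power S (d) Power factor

Step 1 — Angular frequency: ω = 2π·f = 2π·5000 = 3.142e+04 rad/s.
Step 2 — Component impedances:
  Z1: Z = 1/(jωC) = -j/(ω·C) = 0 - j436 Ω
  Z2: Z = jωL = j·3.142e+04·0.0074 = 0 + j232.5 Ω
  Z3: Z = R = 1660 Ω
Step 3 — With the output port shorted to ground, the output series arm Z2 runs from the junction to ground; the shunt arm Z3 also runs from the junction to ground. They appear in parallel: Z3 || Z2 = 31.93 + j228 Ω.
Step 4 — Series with input arm Z1: Z_in = Z1 + (Z3 || Z2) = 31.93 - j208 Ω = 210.5∠-81.3° Ω.
Step 5 — Source phasor: V = 5∠0.0° V = 5 V.
Step 6 — Current: I = V / Z = 0.003604 + j0.02348 A = 0.02376∠81.3° A.
Step 7 — Complex power: S = V·I* = 0.01802 - j0.1174 VA.
Step 8 — Real power: P = Re(S) = 0.01802 W.
Step 9 — Reactive power: Q = Im(S) = -0.1174 VAR.
Step 10 — Apparent power: |S| = 0.1188 VA.
Step 11 — Power factor: PF = P/|S| = 0.1517 (leading).

(a) P = 0.01802 W  (b) Q = -0.1174 VAR  (c) S = 0.1188 VA  (d) PF = 0.1517 (leading)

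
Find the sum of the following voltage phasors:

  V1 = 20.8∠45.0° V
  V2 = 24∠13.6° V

Step 1 — Convert each phasor to rectangular form:
  V1 = 20.8·(cos(45.0°) + j·sin(45.0°)) = 14.71 + j14.71 V
  V2 = 24·(cos(13.6°) + j·sin(13.6°)) = 23.33 + j5.643 V
Step 2 — Sum components: V_total = 38.03 + j20.35 V.
Step 3 — Convert to polar: |V_total| = 43.14 V, ∠V_total = 28.1°.

V_total = 43.14∠28.1° V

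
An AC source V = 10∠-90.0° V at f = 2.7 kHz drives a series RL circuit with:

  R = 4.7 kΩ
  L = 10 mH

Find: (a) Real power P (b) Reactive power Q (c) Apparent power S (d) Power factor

Step 1 — Angular frequency: ω = 2π·f = 2π·2700 = 1.696e+04 rad/s.
Step 2 — Component impedances:
  R: Z = R = 4700 Ω
  L: Z = jωL = j·1.696e+04·0.01 = 0 + j169.6 Ω
Step 3 — Series combination: Z_total = R + L = 4700 + j169.6 Ω = 4703∠2.1° Ω.
Step 4 — Source phasor: V = 10∠-90.0° V = 0 - j10 V.
Step 5 — Current: I = V / Z = -7.67e-05 - j0.002125 A = 0.002126∠-92.1° A.
Step 6 — Complex power: S = V·I* = 0.02125 + j0.000767 VA.
Step 7 — Real power: P = Re(S) = 0.02125 W.
Step 8 — Reactive power: Q = Im(S) = 0.000767 VAR.
Step 9 — Apparent power: |S| = 0.02126 VA.
Step 10 — Power factor: PF = P/|S| = 0.9993 (lagging).

(a) P = 0.02125 W  (b) Q = 0.000767 VAR  (c) S = 0.02126 VA  (d) PF = 0.9993 (lagging)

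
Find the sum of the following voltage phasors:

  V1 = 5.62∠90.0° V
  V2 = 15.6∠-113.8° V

Step 1 — Convert each phasor to rectangular form:
  V1 = 5.62·(cos(90.0°) + j·sin(90.0°)) = 0 + j5.62 V
  V2 = 15.6·(cos(-113.8°) + j·sin(-113.8°)) = -6.295 - j14.27 V
Step 2 — Sum components: V_total = -6.295 - j8.653 V.
Step 3 — Convert to polar: |V_total| = 10.7 V, ∠V_total = -126.0°.

V_total = 10.7∠-126.0° V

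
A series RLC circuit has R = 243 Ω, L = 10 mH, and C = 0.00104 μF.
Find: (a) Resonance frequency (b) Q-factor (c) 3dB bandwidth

Step 1 — Resonance: ω₀ = 1/√(LC) = 1/√(0.01·1.04e-09) = 3.101e+05 rad/s.
Step 2 — f₀ = ω₀/(2π) = 4.935e+04 Hz.
Step 3 — Series Q: Q = ω₀L/R = 3.101e+05·0.01/243 = 12.76.
Step 4 — Bandwidth: Δω = ω₀/Q = 2.43e+04 rad/s; BW = Δω/(2π) = 3867 Hz.

(a) f₀ = 4.935e+04 Hz  (b) Q = 12.76  (c) BW = 3867 Hz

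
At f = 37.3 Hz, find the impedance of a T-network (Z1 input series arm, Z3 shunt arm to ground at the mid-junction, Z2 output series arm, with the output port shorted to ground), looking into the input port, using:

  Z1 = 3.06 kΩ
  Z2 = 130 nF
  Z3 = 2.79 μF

Step 1 — Angular frequency: ω = 2π·f = 2π·37.3 = 234.4 rad/s.
Step 2 — Component impedances:
  Z1: Z = R = 3060 Ω
  Z2: Z = 1/(jωC) = -j/(ω·C) = 0 - j3.282e+04 Ω
  Z3: Z = 1/(jωC) = -j/(ω·C) = 0 - j1529 Ω
Step 3 — With the output port shorted to ground, the output series arm Z2 runs from the junction to ground; the shunt arm Z3 also runs from the junction to ground. They appear in parallel: Z3 || Z2 = 0 - j1461 Ω.
Step 4 — Series with input arm Z1: Z_in = Z1 + (Z3 || Z2) = 3060 - j1461 Ω = 3391∠-25.5° Ω.

Z = 3060 - j1461 Ω = 3391∠-25.5° Ω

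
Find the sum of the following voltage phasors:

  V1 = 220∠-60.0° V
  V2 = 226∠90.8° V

Step 1 — Convert each phasor to rectangular form:
  V1 = 220·(cos(-60.0°) + j·sin(-60.0°)) = 110 - j190.5 V
  V2 = 226·(cos(90.8°) + j·sin(90.8°)) = -3.155 + j226 V
Step 2 — Sum components: V_total = 106.8 + j35.45 V.
Step 3 — Convert to polar: |V_total| = 112.6 V, ∠V_total = 18.4°.

V_total = 112.6∠18.4° V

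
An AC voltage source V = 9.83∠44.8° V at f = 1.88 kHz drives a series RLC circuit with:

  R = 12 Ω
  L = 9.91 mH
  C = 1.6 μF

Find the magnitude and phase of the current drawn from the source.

Step 1 — Angular frequency: ω = 2π·f = 2π·1880 = 1.181e+04 rad/s.
Step 2 — Component impedances:
  R: Z = R = 12 Ω
  L: Z = jωL = j·1.181e+04·0.00991 = 0 + j117.1 Ω
  C: Z = 1/(jωC) = -j/(ω·C) = 0 - j52.91 Ω
Step 3 — Series combination: Z_total = R + L + C = 12 + j64.15 Ω = 65.26∠79.4° Ω.
Step 4 — Source phasor: V = 9.83∠44.8° V = 6.975 + j6.927 V.
Step 5 — Ohm's law: I = V / Z_total = (6.975 + j6.927) / (12 + j64.15) = 0.124 - j0.08554 A.
Step 6 — Convert to polar: |I| = 0.1506 A, ∠I = -34.6°.

I = 0.1506∠-34.6° A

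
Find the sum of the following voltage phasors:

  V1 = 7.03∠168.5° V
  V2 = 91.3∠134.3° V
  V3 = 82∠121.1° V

Step 1 — Convert each phasor to rectangular form:
  V1 = 7.03·(cos(168.5°) + j·sin(168.5°)) = -6.889 + j1.402 V
  V2 = 91.3·(cos(134.3°) + j·sin(134.3°)) = -63.77 + j65.34 V
  V3 = 82·(cos(121.1°) + j·sin(121.1°)) = -42.36 + j70.21 V
Step 2 — Sum components: V_total = -113 + j137 V.
Step 3 — Convert to polar: |V_total| = 177.6 V, ∠V_total = 129.5°.

V_total = 177.6∠129.5° V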